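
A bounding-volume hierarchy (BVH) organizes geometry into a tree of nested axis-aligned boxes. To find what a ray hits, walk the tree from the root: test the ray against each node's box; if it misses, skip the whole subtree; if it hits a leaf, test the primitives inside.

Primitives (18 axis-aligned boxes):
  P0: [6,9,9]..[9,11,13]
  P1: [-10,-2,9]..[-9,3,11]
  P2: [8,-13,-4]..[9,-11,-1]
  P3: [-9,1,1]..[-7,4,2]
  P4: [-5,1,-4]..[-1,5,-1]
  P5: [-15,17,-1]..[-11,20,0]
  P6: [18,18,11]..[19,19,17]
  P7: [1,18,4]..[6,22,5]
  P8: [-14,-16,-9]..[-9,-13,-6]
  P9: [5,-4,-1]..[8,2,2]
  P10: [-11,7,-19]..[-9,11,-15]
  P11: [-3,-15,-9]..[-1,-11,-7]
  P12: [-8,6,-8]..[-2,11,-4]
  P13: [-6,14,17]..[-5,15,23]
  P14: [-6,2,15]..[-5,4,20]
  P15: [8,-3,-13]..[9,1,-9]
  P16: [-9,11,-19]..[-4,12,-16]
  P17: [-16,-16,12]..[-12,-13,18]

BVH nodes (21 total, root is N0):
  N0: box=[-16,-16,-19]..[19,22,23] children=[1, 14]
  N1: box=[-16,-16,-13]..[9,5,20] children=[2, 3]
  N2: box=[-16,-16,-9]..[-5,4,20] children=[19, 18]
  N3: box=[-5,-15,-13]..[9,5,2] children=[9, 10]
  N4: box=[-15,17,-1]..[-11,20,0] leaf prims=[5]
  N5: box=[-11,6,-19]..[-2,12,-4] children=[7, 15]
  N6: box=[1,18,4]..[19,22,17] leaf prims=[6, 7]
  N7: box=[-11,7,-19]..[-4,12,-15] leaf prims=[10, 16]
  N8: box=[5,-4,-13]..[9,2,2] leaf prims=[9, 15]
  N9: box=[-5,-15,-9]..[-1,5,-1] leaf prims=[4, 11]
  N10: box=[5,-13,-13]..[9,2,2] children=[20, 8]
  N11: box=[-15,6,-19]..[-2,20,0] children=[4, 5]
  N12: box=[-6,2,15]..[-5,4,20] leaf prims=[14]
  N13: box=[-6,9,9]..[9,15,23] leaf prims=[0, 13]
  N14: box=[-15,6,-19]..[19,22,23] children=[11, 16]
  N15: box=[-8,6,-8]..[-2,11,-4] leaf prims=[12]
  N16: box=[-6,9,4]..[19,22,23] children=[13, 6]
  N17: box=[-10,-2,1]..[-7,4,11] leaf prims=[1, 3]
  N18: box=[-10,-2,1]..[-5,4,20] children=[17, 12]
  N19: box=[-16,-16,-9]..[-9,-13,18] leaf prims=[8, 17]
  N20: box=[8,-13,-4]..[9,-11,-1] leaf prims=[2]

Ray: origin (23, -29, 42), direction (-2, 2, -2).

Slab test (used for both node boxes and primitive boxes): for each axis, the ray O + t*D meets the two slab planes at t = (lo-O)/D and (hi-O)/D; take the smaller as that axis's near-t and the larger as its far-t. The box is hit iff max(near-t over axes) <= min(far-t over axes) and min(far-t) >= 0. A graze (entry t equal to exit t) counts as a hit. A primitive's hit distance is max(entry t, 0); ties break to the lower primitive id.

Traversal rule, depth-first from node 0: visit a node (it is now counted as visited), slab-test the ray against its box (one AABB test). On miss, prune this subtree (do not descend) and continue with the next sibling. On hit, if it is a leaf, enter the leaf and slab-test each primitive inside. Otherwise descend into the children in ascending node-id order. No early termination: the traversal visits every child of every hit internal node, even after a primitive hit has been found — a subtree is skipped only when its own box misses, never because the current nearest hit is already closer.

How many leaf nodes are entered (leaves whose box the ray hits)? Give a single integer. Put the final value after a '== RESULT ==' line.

Traverse from the root:
N0 x:[2,39/2] y:[13/2,51/2] z:[19/2,61/2] -> hit [19/2,39/2], descend [1, 14]
  N1 x:[7,39/2] y:[13/2,17] z:[11,55/2] -> hit [11,17], descend [2, 3]
    N2 x:[14,39/2] y:[13/2,33/2] z:[11,51/2] -> hit [14,33/2], descend [18, 19]
      N18 x:[14,33/2] y:[27/2,33/2] z:[11,41/2] -> hit [14,33/2], descend [12, 17]
        N12 x:[14,29/2] y:[31/2,33/2] z:[11,27/2] -> miss, prune
        N17 x:[15,33/2] y:[27/2,33/2] z:[31/2,41/2] -> hit [31/2,33/2] leaf, test {P1@t=16, P3(miss)}
      N19 x:[16,39/2] y:[13/2,8] z:[12,51/2] -> miss, prune
    N3 x:[7,14] y:[7,17] z:[20,55/2] -> miss, prune
  N14 x:[2,19] y:[35/2,51/2] z:[19/2,61/2] -> hit [35/2,19], descend [11, 16]
    N11 x:[25/2,19] y:[35/2,49/2] z:[21,61/2] -> miss, prune
    N16 x:[2,29/2] y:[19,51/2] z:[19/2,19] -> miss, prune

Summary -> nodes [0, 1, 2, 18, 12, 17, 19, 3, 14, 11, 16]; box-tests=11; leaf-entries=1; first=P1

== RESULT ==
1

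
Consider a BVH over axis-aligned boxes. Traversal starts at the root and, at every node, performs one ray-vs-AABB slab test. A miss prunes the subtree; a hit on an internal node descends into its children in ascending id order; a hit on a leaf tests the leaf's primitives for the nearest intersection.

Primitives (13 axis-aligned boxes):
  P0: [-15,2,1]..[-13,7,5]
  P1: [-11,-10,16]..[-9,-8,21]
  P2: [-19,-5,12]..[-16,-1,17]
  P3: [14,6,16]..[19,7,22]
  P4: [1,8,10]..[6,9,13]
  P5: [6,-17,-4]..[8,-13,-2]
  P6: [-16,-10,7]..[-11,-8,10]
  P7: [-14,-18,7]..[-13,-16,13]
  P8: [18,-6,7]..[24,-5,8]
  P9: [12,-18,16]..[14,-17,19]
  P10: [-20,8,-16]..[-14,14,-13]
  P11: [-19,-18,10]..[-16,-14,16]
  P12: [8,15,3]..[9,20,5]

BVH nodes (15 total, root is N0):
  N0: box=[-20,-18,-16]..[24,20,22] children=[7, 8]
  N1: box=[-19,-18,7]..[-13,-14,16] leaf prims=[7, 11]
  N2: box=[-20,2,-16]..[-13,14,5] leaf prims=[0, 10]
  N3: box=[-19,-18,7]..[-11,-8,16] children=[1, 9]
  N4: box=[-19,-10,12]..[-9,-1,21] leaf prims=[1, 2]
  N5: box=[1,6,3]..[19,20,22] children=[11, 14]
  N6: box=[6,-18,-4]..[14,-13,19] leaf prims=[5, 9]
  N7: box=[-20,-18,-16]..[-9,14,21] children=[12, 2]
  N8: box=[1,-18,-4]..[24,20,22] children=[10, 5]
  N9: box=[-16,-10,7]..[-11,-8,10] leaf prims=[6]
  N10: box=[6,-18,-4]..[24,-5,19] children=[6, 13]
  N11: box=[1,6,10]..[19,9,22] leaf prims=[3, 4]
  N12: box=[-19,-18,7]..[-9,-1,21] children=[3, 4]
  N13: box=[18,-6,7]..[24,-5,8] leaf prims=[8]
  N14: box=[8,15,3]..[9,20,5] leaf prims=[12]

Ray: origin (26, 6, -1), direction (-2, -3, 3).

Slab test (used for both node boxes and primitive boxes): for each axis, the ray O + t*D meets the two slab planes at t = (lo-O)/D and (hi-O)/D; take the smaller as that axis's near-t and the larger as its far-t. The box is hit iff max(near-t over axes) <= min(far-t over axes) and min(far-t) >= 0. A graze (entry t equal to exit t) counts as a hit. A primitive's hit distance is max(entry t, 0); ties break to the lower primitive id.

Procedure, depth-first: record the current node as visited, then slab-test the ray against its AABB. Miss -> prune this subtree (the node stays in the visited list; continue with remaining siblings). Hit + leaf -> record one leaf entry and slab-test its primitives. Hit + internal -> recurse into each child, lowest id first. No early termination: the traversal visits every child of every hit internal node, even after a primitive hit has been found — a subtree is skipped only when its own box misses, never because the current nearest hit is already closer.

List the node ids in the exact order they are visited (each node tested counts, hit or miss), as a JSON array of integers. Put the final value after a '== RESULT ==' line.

Walk:
N0 x:[1,23] y:[-14/3,8] z:[-5,23/3] -> hit [1,23/3], descend [7, 8]
  N7 x:[35/2,23] y:[-8/3,8] z:[-5,22/3] -> miss, prune
  N8 x:[1,25/2] y:[-14/3,8] z:[-1,23/3] -> hit [1,23/3], descend [5, 10]
    N5 x:[7/2,25/2] y:[-14/3,0] z:[4/3,23/3] -> miss, prune
    N10 x:[1,10] y:[11/3,8] z:[-1,20/3] -> hit [11/3,20/3], descend [6, 13]
      N6 x:[6,10] y:[19/3,8] z:[-1,20/3] -> hit [19/3,20/3] leaf, test {P5(miss), P9(miss)}
      N13 x:[1,4] y:[11/3,4] z:[8/3,3] -> miss, prune

Visited [0, 7, 8, 5, 10, 6, 13]. Tests: 7 box, 1 leaf. Nearest: miss.

== RESULT ==
[0, 7, 8, 5, 10, 6, 13]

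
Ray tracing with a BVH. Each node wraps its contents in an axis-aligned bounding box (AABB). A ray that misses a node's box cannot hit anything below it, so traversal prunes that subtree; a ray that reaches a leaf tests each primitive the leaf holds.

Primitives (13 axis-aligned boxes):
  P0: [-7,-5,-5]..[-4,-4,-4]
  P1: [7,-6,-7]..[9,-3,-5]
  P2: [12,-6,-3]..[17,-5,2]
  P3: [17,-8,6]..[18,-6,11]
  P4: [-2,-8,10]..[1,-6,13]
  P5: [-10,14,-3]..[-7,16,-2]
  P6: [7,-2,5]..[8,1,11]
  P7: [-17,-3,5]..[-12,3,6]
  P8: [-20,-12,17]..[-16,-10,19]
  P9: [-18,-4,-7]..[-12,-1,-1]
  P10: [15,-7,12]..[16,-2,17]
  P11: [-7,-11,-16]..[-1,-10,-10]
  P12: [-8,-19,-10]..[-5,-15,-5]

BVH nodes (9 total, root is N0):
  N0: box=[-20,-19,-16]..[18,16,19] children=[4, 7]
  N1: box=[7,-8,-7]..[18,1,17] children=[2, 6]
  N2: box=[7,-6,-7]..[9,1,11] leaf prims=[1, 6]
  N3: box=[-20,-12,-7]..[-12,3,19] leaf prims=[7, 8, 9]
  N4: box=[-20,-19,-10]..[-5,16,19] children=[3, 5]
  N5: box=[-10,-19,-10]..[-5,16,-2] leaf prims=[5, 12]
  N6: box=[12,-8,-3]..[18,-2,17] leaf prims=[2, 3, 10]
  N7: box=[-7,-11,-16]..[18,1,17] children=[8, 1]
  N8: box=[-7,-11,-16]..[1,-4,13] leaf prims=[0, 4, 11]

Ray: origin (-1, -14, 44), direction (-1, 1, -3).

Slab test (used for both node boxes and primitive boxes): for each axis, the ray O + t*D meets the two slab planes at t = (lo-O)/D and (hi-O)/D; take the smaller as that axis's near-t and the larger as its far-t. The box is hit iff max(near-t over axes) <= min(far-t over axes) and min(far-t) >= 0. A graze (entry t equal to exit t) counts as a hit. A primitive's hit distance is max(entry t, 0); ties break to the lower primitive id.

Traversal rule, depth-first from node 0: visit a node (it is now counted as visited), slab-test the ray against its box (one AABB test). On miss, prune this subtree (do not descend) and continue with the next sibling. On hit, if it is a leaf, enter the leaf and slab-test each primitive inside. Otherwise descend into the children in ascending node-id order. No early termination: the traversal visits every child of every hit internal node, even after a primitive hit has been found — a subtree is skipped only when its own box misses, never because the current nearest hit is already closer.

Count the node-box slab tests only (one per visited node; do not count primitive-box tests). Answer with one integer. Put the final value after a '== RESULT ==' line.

Traverse from the root:
N0 x:[-19,19] y:[-5,30] z:[25/3,20] -> hit [25/3,19], descend [4, 7]
  N4 x:[4,19] y:[-5,30] z:[25/3,18] -> hit [25/3,18], descend [3, 5]
    N3 x:[11,19] y:[2,17] z:[25/3,17] -> hit [11,17] leaf, test {P7@t=38/3, P8(miss), P9(miss)}
    N5 x:[4,9] y:[-5,30] z:[46/3,18] -> miss, prune
  N7 x:[-19,6] y:[3,15] z:[9,20] -> miss, prune

Summary -> nodes [0, 4, 3, 5, 7]; box-tests=5; leaf-entries=1; first=P7

== RESULT ==
5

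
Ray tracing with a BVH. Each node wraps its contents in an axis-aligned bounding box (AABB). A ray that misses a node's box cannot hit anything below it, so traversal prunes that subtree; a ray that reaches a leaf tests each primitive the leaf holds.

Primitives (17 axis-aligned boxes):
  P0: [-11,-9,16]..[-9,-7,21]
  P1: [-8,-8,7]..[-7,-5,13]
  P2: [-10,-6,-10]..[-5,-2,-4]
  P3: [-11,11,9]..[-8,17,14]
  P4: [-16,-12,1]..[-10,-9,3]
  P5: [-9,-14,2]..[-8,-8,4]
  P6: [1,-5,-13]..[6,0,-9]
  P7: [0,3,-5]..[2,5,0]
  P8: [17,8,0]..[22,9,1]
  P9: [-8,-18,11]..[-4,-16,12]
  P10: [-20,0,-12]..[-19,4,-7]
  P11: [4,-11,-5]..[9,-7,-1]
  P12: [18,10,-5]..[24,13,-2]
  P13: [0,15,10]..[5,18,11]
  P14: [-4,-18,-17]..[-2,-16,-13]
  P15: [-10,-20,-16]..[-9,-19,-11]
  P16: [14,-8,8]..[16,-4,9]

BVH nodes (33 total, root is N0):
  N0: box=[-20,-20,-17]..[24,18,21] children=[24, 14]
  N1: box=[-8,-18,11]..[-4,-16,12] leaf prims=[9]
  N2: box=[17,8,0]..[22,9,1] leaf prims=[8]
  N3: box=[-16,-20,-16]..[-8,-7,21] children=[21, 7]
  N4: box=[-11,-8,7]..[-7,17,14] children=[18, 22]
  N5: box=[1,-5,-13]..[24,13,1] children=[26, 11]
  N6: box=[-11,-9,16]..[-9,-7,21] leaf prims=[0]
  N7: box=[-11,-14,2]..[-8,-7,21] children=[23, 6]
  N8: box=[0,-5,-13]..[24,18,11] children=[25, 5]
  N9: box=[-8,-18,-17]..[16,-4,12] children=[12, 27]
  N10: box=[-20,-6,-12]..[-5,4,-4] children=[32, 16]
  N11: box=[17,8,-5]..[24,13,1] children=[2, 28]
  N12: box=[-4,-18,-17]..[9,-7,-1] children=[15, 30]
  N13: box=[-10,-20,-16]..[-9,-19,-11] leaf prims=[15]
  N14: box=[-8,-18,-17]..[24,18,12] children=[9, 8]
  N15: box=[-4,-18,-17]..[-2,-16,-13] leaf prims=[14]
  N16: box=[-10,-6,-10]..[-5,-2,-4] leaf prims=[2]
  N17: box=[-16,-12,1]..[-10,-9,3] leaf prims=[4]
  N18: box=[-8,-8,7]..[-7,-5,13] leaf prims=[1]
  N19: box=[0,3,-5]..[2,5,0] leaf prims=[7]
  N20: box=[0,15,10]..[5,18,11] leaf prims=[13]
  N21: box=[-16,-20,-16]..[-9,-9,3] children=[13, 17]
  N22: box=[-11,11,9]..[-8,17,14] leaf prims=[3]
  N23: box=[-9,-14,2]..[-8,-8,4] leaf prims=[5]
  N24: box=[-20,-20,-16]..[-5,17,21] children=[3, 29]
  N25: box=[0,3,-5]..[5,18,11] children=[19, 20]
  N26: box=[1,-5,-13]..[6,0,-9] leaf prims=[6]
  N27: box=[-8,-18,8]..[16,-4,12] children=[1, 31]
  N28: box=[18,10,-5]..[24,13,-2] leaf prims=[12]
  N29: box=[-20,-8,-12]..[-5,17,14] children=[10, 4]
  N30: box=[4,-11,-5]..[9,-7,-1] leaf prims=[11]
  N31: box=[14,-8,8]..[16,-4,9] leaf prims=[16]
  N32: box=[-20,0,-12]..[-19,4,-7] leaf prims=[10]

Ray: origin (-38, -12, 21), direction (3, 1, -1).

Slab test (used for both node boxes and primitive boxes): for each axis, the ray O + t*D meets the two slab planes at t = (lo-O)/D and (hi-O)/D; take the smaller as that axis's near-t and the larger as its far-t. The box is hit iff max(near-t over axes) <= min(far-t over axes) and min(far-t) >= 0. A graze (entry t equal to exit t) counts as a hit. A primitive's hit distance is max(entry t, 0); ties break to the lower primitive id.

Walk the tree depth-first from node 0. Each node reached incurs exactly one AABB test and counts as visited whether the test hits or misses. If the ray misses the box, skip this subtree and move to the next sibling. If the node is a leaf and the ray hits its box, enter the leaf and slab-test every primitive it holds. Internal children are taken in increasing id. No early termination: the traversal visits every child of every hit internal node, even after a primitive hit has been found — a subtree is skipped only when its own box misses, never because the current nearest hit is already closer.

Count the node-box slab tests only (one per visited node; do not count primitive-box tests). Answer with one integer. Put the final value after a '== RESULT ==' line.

Traverse from the root:
N0 x:[6,62/3] y:[-8,30] z:[0,38] -> hit [6,62/3], descend [14, 24]
  N14 x:[10,62/3] y:[-6,30] z:[9,38] -> hit [10,62/3], descend [8, 9]
    N8 x:[38/3,62/3] y:[7,30] z:[10,34] -> hit [38/3,62/3], descend [5, 25]
      N5 x:[13,62/3] y:[7,25] z:[20,34] -> hit [20,62/3], descend [11, 26]
        N11 x:[55/3,62/3] y:[20,25] z:[20,26] -> hit [20,62/3], descend [2, 28]
          N2 x:[55/3,20] y:[20,21] z:[20,21] -> hit [20,20] leaf, test {P8@t=20}
          N28 x:[56/3,62/3] y:[22,25] z:[23,26] -> miss, prune
        N26 x:[13,44/3] y:[7,12] z:[30,34] -> miss, prune
      N25 x:[38/3,43/3] y:[15,30] z:[10,26] -> miss, prune
    N9 x:[10,18] y:[-6,8] z:[9,38] -> miss, prune
  N24 x:[6,11] y:[-8,29] z:[0,37] -> hit [6,11], descend [3, 29]
    N3 x:[22/3,10] y:[-8,5] z:[0,37] -> miss, prune
    N29 x:[6,11] y:[4,29] z:[7,33] -> hit [7,11], descend [4, 10]
      N4 x:[9,31/3] y:[4,29] z:[7,14] -> hit [9,31/3], descend [18, 22]
        N18 x:[10,31/3] y:[4,7] z:[8,14] -> miss, prune
        N22 x:[9,10] y:[23,29] z:[7,12] -> miss, prune
      N10 x:[6,11] y:[6,16] z:[25,33] -> miss, prune

order=[0, 14, 8, 5, 11, 2, 28, 26, 25, 9, 24, 3, 29, 4, 18, 22, 10]  |boxes|=17  |leaves|=1  hit=P8

== RESULT ==
17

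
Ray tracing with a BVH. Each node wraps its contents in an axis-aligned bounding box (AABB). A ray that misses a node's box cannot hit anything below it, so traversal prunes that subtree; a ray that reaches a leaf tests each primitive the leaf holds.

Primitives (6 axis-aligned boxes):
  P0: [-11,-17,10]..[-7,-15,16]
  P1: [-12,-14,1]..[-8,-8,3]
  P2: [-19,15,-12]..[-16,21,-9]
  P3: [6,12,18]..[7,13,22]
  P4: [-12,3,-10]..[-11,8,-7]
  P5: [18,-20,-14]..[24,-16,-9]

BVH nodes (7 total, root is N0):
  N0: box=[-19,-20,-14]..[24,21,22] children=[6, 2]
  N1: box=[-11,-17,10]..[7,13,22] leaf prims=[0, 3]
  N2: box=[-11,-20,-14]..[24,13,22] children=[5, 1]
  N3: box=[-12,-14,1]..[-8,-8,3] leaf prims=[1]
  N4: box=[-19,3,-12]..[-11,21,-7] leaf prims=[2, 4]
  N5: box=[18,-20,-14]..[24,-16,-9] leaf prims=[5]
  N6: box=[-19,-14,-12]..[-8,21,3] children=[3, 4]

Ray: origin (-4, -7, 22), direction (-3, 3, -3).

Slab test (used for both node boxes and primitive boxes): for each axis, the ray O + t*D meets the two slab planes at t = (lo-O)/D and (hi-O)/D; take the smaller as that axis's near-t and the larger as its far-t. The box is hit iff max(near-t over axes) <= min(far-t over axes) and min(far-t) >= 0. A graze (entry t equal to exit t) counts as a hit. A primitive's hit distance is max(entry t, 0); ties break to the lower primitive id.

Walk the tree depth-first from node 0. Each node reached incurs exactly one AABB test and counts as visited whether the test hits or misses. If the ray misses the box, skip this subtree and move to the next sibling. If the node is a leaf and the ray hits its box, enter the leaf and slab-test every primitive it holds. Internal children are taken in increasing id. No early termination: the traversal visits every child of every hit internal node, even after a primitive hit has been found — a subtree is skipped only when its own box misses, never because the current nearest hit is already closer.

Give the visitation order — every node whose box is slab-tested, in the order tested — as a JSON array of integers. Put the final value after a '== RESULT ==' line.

Walk:
N0 x:[-28/3,5] y:[-13/3,28/3] z:[0,12] -> hit [0,5], descend [2, 6]
  N2 x:[-28/3,7/3] y:[-13/3,20/3] z:[0,12] -> hit [0,7/3], descend [1, 5]
    N1 x:[-11/3,7/3] y:[-10/3,20/3] z:[0,4] -> hit [0,7/3] leaf, test {P0(miss), P3(miss)}
    N5 x:[-28/3,-22/3] y:[-13/3,-3] z:[31/3,12] -> miss, prune
  N6 x:[4/3,5] y:[-7/3,28/3] z:[19/3,34/3] -> miss, prune

order=[0, 2, 1, 5, 6]  |boxes|=5  |leaves|=1  hit=miss

== RESULT ==
[0, 2, 1, 5, 6]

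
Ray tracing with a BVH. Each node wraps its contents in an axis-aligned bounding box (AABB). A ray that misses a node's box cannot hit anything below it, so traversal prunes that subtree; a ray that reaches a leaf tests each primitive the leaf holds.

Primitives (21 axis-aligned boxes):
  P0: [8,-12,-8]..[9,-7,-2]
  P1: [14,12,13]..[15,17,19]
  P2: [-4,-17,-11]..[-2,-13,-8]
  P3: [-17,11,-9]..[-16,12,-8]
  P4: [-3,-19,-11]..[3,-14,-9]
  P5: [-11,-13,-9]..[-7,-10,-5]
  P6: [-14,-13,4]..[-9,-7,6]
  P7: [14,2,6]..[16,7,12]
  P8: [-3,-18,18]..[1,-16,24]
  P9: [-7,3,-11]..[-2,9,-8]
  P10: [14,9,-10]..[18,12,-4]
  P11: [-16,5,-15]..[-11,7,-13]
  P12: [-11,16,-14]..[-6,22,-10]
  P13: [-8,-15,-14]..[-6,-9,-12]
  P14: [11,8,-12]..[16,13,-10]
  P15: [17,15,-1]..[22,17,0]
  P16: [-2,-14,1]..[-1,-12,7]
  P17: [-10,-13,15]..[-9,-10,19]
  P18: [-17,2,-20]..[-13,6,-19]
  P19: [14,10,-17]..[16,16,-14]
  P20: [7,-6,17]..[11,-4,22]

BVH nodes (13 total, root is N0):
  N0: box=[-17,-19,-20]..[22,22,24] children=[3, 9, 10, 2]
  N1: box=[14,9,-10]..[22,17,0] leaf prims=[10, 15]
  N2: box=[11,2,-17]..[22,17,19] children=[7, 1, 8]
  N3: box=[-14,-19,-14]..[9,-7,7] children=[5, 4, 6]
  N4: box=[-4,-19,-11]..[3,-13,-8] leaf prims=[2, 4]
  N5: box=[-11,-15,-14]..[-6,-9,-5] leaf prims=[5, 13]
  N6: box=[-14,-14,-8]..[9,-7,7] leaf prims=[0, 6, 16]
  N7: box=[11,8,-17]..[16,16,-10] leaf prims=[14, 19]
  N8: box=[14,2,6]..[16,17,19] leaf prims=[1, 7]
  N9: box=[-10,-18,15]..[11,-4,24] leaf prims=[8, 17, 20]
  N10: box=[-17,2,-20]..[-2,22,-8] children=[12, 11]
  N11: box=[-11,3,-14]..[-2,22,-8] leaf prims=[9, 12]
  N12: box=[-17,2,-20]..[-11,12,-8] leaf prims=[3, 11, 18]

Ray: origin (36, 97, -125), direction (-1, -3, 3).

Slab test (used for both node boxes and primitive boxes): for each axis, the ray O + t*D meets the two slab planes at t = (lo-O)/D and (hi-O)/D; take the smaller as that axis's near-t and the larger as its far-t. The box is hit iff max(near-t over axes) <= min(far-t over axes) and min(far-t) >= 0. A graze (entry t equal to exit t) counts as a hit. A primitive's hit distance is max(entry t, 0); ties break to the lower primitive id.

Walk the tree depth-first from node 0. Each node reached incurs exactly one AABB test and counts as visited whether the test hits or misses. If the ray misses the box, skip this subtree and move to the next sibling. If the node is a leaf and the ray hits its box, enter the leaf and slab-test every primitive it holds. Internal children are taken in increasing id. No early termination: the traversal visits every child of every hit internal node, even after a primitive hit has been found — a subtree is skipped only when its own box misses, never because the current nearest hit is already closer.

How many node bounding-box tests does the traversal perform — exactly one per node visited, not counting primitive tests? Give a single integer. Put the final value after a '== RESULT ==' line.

Trace the traversal:
N0 x:[14,53] y:[25,116/3] z:[35,149/3] -> hit [35,116/3], descend [2, 3, 9, 10]
  N2 x:[14,25] y:[80/3,95/3] z:[36,48] -> miss, prune
  N3 x:[27,50] y:[104/3,116/3] z:[37,44] -> hit [37,116/3], descend [4, 5, 6]
    N4 x:[33,40] y:[110/3,116/3] z:[38,39] -> hit [38,116/3] leaf, test {P2@t=38, P4@t=38}
    N5 x:[42,47] y:[106/3,112/3] z:[37,40] -> miss, prune
    N6 x:[27,50] y:[104/3,37] z:[39,44] -> miss, prune
  N9 x:[25,46] y:[101/3,115/3] z:[140/3,149/3] -> miss, prune
  N10 x:[38,53] y:[25,95/3] z:[35,39] -> miss, prune

order=[0, 2, 3, 4, 5, 6, 9, 10]  |boxes|=8  |leaves|=1  hit=P2

== RESULT ==
8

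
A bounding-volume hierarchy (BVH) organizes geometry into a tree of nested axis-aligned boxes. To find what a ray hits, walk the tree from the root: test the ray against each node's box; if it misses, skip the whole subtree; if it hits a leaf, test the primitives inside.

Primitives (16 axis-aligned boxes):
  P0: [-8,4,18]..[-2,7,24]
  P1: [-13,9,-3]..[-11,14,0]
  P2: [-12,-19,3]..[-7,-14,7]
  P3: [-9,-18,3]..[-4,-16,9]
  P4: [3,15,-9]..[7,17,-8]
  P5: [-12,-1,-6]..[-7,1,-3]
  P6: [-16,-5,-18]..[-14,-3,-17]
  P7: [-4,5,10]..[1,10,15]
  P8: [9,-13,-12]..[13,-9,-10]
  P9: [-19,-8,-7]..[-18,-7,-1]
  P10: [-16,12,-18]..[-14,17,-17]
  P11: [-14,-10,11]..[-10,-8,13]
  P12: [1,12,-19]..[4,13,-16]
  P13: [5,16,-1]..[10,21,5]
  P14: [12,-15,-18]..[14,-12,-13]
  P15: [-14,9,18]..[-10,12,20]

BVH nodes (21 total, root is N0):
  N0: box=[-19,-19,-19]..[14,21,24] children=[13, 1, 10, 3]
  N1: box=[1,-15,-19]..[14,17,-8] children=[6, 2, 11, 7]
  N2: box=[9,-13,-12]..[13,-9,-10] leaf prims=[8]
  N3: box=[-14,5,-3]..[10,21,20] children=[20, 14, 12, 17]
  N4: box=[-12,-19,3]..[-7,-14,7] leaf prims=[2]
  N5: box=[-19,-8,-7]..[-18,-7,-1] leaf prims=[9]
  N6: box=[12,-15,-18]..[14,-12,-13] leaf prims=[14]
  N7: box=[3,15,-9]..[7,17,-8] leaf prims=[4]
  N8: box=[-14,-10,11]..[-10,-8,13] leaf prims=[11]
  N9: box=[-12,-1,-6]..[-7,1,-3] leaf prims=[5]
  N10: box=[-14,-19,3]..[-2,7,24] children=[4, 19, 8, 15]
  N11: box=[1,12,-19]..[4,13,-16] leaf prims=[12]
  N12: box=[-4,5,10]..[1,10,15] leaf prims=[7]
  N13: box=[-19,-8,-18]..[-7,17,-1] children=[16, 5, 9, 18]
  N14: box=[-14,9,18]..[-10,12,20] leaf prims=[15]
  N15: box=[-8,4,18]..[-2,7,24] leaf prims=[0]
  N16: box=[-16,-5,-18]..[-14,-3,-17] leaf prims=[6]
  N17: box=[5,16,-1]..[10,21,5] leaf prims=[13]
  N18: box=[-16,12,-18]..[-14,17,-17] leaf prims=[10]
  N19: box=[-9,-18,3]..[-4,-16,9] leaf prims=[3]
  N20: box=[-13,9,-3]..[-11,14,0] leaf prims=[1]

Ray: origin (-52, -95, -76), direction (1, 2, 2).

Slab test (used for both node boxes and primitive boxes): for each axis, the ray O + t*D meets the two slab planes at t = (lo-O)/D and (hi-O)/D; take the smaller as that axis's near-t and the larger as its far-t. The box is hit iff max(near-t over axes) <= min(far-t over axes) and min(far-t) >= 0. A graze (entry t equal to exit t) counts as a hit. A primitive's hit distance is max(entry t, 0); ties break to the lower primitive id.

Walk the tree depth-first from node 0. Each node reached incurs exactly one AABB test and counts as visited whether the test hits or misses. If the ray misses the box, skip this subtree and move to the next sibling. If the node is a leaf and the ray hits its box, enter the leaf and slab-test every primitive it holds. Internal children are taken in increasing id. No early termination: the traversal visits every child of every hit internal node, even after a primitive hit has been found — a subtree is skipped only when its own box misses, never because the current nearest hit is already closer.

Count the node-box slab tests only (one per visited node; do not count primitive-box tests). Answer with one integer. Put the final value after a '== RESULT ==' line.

Traverse from the root:
N0 x:[33,66] y:[38,58] z:[57/2,50] -> hit [38,50], descend [1, 3, 10, 13]
  N1 x:[53,66] y:[40,56] z:[57/2,34] -> miss, prune
  N3 x:[38,62] y:[50,58] z:[73/2,48] -> miss, prune
  N10 x:[38,50] y:[38,51] z:[79/2,50] -> hit [79/2,50], descend [4, 8, 15, 19]
    N4 x:[40,45] y:[38,81/2] z:[79/2,83/2] -> hit [40,81/2] leaf, test {P2@t=40}
    N8 x:[38,42] y:[85/2,87/2] z:[87/2,89/2] -> miss, prune
    N15 x:[44,50] y:[99/2,51] z:[47,50] -> hit [99/2,50] leaf, test {P0@t=99/2}
    N19 x:[43,48] y:[77/2,79/2] z:[79/2,85/2] -> miss, prune
  N13 x:[33,45] y:[87/2,56] z:[29,75/2] -> miss, prune

Summary -> nodes [0, 1, 3, 10, 4, 8, 15, 19, 13]; box-tests=9; leaf-entries=2; first=P2

== RESULT ==
9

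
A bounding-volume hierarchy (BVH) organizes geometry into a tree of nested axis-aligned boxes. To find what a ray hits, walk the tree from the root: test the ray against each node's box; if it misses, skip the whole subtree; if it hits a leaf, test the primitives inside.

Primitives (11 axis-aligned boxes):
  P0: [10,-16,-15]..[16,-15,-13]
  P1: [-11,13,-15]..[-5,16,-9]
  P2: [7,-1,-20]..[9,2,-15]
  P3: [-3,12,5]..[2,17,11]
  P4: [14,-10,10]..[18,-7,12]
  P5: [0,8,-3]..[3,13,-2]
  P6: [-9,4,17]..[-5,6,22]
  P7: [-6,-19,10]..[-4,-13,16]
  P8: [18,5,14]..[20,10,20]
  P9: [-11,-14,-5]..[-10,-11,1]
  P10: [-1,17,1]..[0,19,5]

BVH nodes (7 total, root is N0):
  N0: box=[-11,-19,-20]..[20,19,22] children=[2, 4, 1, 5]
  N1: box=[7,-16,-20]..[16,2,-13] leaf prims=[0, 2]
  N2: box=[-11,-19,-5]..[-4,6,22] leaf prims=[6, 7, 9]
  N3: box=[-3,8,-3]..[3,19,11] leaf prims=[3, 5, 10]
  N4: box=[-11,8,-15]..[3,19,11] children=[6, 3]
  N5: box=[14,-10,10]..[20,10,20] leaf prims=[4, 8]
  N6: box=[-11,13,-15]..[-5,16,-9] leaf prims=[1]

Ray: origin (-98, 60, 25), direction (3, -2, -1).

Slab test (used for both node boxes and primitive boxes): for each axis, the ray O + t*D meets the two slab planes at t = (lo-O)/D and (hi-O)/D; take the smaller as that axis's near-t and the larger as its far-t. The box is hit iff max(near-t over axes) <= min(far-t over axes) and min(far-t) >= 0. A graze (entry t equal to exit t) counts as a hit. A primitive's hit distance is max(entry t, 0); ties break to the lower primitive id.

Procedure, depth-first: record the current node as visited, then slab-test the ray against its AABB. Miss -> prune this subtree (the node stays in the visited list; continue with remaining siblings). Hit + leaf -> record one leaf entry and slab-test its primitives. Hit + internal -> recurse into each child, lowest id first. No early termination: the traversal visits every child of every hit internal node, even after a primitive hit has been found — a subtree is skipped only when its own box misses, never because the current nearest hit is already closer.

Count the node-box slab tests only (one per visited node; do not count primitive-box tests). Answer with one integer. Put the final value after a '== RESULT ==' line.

Traverse from the root:
N0 x:[29,118/3] y:[41/2,79/2] z:[3,45] -> hit [29,118/3], descend [1, 2, 4, 5]
  N1 x:[35,38] y:[29,38] z:[38,45] -> hit [38,38] leaf, test {P0@t=38, P2(miss)}
  N2 x:[29,94/3] y:[27,79/2] z:[3,30] -> hit [29,30] leaf, test {P6(miss), P7(miss), P9(miss)}
  N4 x:[29,101/3] y:[41/2,26] z:[14,40] -> miss, prune
  N5 x:[112/3,118/3] y:[25,35] z:[5,15] -> miss, prune

Summary -> nodes [0, 1, 2, 4, 5]; box-tests=5; leaf-entries=2; first=P0

== RESULT ==
5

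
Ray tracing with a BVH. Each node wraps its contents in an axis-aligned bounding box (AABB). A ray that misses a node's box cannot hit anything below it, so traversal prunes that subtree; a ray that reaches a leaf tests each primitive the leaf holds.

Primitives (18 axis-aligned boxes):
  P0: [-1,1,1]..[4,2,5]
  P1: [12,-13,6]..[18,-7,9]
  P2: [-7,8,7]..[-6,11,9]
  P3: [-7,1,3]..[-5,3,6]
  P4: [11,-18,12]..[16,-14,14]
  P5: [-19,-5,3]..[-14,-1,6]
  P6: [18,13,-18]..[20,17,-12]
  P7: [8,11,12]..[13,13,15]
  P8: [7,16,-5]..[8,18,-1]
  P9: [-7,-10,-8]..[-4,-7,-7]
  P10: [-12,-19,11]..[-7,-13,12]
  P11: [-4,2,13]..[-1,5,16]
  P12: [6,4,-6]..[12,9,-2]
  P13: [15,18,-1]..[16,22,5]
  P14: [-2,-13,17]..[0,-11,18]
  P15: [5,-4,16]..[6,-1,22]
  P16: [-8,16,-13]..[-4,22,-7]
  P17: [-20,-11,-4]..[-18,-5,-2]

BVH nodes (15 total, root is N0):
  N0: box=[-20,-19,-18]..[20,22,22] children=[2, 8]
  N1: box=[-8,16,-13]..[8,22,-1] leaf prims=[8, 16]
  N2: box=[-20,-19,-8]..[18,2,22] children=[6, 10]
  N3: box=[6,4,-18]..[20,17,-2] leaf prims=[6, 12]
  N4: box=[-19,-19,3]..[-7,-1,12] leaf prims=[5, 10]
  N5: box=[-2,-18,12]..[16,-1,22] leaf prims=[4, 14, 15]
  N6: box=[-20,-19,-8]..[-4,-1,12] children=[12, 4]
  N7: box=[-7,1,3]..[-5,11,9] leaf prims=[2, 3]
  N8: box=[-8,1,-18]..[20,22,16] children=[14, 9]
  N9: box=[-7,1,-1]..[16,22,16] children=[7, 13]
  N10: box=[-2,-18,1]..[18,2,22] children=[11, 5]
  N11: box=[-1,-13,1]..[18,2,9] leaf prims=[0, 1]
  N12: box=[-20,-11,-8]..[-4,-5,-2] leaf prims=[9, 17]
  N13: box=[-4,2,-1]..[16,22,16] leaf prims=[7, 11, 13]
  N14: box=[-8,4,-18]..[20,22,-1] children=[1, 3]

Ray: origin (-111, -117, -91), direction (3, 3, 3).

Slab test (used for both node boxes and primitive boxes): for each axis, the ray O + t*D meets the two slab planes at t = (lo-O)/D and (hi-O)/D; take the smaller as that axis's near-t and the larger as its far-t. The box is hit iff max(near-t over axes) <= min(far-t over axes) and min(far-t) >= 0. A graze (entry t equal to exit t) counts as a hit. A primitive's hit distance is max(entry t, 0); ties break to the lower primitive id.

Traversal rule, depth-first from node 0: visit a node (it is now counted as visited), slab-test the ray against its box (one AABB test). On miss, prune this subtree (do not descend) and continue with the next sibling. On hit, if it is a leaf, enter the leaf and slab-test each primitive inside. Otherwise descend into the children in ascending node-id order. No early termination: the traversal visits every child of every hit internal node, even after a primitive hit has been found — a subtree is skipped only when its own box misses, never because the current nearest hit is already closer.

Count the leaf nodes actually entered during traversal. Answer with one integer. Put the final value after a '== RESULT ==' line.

Traverse from the root:
N0 x:[91/3,131/3] y:[98/3,139/3] z:[73/3,113/3] -> hit [98/3,113/3], descend [2, 8]
  N2 x:[91/3,43] y:[98/3,119/3] z:[83/3,113/3] -> hit [98/3,113/3], descend [6, 10]
    N6 x:[91/3,107/3] y:[98/3,116/3] z:[83/3,103/3] -> hit [98/3,103/3], descend [4, 12]
      N4 x:[92/3,104/3] y:[98/3,116/3] z:[94/3,103/3] -> hit [98/3,103/3] leaf, test {P5(miss), P10@t=34}
      N12 x:[91/3,107/3] y:[106/3,112/3] z:[83/3,89/3] -> miss, prune
    N10 x:[109/3,43] y:[33,119/3] z:[92/3,113/3] -> hit [109/3,113/3], descend [5, 11]
      N5 x:[109/3,127/3] y:[33,116/3] z:[103/3,113/3] -> hit [109/3,113/3] leaf, test {P4(miss), P14(miss), P15(miss)}
      N11 x:[110/3,43] y:[104/3,119/3] z:[92/3,100/3] -> miss, prune
  N8 x:[103/3,131/3] y:[118/3,139/3] z:[73/3,107/3] -> miss, prune

Summary -> nodes [0, 2, 6, 4, 12, 10, 5, 11, 8]; box-tests=9; leaf-entries=2; first=P10

== RESULT ==
2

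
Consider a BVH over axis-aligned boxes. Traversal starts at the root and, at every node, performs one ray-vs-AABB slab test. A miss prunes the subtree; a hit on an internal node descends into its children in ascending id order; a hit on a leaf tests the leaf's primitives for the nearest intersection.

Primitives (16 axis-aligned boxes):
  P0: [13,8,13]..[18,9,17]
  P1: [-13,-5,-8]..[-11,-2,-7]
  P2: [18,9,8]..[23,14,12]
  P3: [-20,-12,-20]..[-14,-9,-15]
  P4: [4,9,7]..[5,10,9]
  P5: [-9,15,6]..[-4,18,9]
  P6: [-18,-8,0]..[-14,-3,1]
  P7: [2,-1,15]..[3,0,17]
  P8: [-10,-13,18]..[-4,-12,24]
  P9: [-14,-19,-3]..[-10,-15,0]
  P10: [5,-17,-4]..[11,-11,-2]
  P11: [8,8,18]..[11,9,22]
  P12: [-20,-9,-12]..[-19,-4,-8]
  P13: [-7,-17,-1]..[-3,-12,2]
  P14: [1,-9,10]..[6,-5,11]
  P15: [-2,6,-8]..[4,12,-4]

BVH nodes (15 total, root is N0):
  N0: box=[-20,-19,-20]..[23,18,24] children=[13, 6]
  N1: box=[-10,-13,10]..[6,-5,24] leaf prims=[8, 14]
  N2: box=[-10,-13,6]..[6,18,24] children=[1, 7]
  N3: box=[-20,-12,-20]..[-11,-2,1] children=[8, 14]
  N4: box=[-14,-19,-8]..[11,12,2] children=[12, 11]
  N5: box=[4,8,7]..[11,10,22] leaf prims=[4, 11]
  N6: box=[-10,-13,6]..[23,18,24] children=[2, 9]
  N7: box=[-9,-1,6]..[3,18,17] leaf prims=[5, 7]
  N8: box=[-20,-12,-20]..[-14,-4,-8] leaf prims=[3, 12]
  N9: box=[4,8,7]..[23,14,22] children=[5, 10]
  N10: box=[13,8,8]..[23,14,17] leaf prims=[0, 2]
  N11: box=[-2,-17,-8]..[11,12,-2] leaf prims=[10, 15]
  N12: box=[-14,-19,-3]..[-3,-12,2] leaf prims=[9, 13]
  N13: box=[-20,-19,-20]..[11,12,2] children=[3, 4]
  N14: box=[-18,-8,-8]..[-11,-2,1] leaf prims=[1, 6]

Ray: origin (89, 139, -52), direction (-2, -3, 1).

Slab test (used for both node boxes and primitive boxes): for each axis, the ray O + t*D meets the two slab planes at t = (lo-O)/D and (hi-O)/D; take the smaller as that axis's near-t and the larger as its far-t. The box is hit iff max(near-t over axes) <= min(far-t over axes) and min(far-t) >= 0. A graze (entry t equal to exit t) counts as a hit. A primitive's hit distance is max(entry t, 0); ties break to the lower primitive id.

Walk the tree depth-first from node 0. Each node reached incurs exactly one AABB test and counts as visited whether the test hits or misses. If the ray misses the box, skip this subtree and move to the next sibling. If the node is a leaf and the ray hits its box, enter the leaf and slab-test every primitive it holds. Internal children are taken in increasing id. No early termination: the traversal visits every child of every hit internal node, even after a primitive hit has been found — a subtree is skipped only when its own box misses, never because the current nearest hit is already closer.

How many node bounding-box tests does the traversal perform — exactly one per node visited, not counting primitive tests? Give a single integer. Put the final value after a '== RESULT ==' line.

Walk:
N0 x:[33,109/2] y:[121/3,158/3] z:[32,76] -> hit [121/3,158/3], descend [6, 13]
  N6 x:[33,99/2] y:[121/3,152/3] z:[58,76] -> miss, prune
  N13 x:[39,109/2] y:[127/3,158/3] z:[32,54] -> hit [127/3,158/3], descend [3, 4]
    N3 x:[50,109/2] y:[47,151/3] z:[32,53] -> hit [50,151/3], descend [8, 14]
      N8 x:[103/2,109/2] y:[143/3,151/3] z:[32,44] -> miss, prune
      N14 x:[50,107/2] y:[47,49] z:[44,53] -> miss, prune
    N4 x:[39,103/2] y:[127/3,158/3] z:[44,54] -> hit [44,103/2], descend [11, 12]
      N11 x:[39,91/2] y:[127/3,52] z:[44,50] -> hit [44,91/2] leaf, test {P10(miss), P15@t=44}
      N12 x:[46,103/2] y:[151/3,158/3] z:[49,54] -> hit [151/3,103/2] leaf, test {P9@t=154/3, P13(miss)}

Summary -> nodes [0, 6, 13, 3, 8, 14, 4, 11, 12]; box-tests=9; leaf-entries=2; first=P15

== RESULT ==
9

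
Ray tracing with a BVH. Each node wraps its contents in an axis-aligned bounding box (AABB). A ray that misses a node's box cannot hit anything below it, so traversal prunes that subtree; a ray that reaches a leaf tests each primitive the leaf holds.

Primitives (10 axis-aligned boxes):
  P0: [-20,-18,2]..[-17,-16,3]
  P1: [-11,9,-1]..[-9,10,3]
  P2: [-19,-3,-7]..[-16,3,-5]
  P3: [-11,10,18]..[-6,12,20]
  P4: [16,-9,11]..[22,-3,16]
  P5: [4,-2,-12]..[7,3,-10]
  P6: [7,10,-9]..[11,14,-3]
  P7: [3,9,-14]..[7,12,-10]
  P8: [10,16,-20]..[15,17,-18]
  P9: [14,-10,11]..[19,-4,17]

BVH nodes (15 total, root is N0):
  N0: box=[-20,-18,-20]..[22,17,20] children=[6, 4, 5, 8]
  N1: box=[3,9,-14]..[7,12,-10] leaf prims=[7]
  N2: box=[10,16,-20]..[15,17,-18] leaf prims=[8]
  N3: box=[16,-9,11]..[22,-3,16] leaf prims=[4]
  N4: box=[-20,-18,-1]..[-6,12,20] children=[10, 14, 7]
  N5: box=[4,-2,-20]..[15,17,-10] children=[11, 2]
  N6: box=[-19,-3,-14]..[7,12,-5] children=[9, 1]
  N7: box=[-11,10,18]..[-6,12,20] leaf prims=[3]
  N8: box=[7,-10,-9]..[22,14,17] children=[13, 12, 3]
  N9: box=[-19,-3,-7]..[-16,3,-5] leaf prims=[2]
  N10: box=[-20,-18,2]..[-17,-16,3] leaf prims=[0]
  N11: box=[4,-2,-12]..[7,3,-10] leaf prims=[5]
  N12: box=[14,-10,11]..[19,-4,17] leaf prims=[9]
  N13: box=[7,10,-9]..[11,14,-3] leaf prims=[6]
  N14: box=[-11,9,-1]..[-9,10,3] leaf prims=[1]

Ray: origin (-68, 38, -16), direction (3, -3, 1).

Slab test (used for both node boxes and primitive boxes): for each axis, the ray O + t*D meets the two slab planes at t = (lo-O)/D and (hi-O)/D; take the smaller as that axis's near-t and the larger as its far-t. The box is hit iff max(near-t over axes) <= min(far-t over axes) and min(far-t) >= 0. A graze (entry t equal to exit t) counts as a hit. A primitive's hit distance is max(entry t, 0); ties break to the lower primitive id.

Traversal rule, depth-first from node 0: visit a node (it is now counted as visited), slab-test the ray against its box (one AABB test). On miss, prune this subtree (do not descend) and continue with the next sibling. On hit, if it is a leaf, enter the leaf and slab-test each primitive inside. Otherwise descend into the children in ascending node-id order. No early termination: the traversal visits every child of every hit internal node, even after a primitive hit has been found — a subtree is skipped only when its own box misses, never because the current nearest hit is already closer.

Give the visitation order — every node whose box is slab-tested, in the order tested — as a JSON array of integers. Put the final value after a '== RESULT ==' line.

Walk:
N0 x:[16,30] y:[7,56/3] z:[-4,36] -> hit [16,56/3], descend [4, 5, 6, 8]
  N4 x:[16,62/3] y:[26/3,56/3] z:[15,36] -> hit [16,56/3], descend [7, 10, 14]
    N7 x:[19,62/3] y:[26/3,28/3] z:[34,36] -> miss, prune
    N10 x:[16,17] y:[18,56/3] z:[18,19] -> miss, prune
    N14 x:[19,59/3] y:[28/3,29/3] z:[15,19] -> miss, prune
  N5 x:[24,83/3] y:[7,40/3] z:[-4,6] -> miss, prune
  N6 x:[49/3,25] y:[26/3,41/3] z:[2,11] -> miss, prune
  N8 x:[25,30] y:[8,16] z:[7,33] -> miss, prune

Summary -> nodes [0, 4, 7, 10, 14, 5, 6, 8]; box-tests=8; leaf-entries=0; first=miss

== RESULT ==
[0, 4, 7, 10, 14, 5, 6, 8]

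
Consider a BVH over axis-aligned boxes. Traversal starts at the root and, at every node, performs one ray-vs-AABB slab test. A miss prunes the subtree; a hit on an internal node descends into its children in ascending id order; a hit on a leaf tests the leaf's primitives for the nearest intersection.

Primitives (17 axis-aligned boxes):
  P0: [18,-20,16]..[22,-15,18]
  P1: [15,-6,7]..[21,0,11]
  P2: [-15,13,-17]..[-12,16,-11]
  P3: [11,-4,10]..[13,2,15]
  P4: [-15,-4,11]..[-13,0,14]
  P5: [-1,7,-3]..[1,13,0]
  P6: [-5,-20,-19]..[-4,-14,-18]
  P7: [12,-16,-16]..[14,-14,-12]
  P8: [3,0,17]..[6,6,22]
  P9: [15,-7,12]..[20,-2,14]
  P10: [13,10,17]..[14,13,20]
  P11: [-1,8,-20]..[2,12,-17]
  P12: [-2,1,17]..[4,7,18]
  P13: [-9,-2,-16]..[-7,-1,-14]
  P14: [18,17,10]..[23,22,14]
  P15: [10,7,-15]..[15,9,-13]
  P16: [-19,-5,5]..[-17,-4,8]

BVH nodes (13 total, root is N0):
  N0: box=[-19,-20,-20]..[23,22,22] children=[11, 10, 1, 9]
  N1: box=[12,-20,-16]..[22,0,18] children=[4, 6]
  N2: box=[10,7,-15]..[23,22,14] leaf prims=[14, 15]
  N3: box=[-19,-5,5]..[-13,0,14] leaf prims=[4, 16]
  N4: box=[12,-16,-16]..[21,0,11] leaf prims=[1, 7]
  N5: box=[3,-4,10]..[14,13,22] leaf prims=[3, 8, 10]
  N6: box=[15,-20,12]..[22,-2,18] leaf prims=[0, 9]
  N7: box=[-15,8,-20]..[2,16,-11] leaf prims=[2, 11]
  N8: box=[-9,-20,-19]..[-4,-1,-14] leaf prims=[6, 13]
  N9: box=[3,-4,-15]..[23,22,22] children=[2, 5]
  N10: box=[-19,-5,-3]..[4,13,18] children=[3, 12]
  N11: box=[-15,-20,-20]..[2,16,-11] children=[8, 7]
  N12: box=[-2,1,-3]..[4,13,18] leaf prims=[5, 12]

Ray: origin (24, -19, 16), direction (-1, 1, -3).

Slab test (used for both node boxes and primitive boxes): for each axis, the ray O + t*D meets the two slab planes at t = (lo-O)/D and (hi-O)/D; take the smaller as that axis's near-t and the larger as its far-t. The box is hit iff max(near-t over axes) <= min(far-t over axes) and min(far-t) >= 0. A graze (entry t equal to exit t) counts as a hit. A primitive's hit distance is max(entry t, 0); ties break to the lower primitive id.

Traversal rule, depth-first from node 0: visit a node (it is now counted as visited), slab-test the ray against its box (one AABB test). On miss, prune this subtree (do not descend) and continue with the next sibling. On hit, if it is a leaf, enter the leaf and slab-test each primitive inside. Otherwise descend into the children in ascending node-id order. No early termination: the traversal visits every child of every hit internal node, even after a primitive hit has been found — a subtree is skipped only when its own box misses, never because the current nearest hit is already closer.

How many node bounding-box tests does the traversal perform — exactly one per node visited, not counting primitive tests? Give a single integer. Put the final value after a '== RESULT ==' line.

Traverse from the root:
N0 x:[1,43] y:[-1,41] z:[-2,12] -> hit [1,12], descend [1, 9, 10, 11]
  N1 x:[2,12] y:[-1,19] z:[-2/3,32/3] -> hit [2,32/3], descend [4, 6]
    N4 x:[3,12] y:[3,19] z:[5/3,32/3] -> hit [3,32/3] leaf, test {P1(miss), P7(miss)}
    N6 x:[2,9] y:[-1,17] z:[-2/3,4/3] -> miss, prune
  N9 x:[1,21] y:[15,41] z:[-2,31/3] -> miss, prune
  N10 x:[20,43] y:[14,32] z:[-2/3,19/3] -> miss, prune
  N11 x:[22,39] y:[-1,35] z:[9,12] -> miss, prune

Visited [0, 1, 4, 6, 9, 10, 11]. Tests: 7 box, 1 leaf. Nearest: miss.

== RESULT ==
7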